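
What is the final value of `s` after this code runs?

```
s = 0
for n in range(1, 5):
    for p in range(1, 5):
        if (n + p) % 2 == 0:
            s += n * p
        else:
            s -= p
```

n=1,p=1: even sum, s = 0+1 = 1
n=1,p=2: odd sum, s = 1-2 = -1
n=1,p=3: even sum, s = (-1)+3 = 2
n=1,p=4: odd sum, s = 2-4 = -2
n=2,p=1: odd sum, s = (-2)-1 = -3
n=2,p=2: even sum, s = (-3)+4 = 1
n=2,p=3: odd sum, s = 1-3 = -2
n=2,p=4: even sum, s = (-2)+8 = 6
n=3,p=1: even sum, s = 6+3 = 9
n=3,p=2: odd sum, s = 9-2 = 7
n=3,p=3: even sum, s = 7+9 = 16
n=3,p=4: odd sum, s = 16-4 = 12
n=4,p=1: odd sum, s = 12-1 = 11
n=4,p=2: even sum, s = 11+8 = 19
n=4,p=3: odd sum, s = 19-3 = 16
n=4,p=4: even sum, s = 16+16 = 32

32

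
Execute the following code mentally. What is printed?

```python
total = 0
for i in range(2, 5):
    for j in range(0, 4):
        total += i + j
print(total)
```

i=2,j=0: total = 0+2 = 2
i=2,j=1: total = 2+3 = 5
i=2,j=2: total = 5+4 = 9
i=2,j=3: total = 9+5 = 14
i=3,j=0: total = 14+3 = 17
i=3,j=1: total = 17+4 = 21
i=3,j=2: total = 21+5 = 26
i=3,j=3: total = 26+6 = 32
i=4,j=0: total = 32+4 = 36
i=4,j=1: total = 36+5 = 41
i=4,j=2: total = 41+6 = 47
i=4,j=3: total = 47+7 = 54

54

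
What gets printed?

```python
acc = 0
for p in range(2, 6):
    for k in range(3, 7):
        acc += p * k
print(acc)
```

p=2,k=3: acc = 0+6 = 6
p=2,k=4: acc = 6+8 = 14
p=2,k=5: acc = 14+10 = 24
p=2,k=6: acc = 24+12 = 36
p=3,k=3: acc = 36+9 = 45
p=3,k=4: acc = 45+12 = 57
p=3,k=5: acc = 57+15 = 72
p=3,k=6: acc = 72+18 = 90
p=4,k=3: acc = 90+12 = 102
p=4,k=4: acc = 102+16 = 118
p=4,k=5: acc = 118+20 = 138
p=4,k=6: acc = 138+24 = 162
p=5,k=3: acc = 162+15 = 177
p=5,k=4: acc = 177+20 = 197
p=5,k=5: acc = 197+25 = 222
p=5,k=6: acc = 222+30 = 252

252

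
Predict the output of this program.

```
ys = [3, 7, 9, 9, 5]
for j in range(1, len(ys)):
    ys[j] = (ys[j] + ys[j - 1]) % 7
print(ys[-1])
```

5

j=1: ys[1] = (7+3)%7 = 3 → [3, 3, 9, 9, 5]
j=2: ys[2] = (9+3)%7 = 5 → [3, 3, 5, 9, 5]
j=3: ys[3] = (9+5)%7 = 0 → [3, 3, 5, 0, 5]
j=4: ys[4] = (5+0)%7 = 5 → [3, 3, 5, 0, 5]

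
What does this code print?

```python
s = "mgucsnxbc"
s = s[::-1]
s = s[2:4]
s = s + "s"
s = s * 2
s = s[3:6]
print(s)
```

reverse → 'cbxnscugm'
slice [2:4] → 'xn'
+ 's' → 'xns'
repeat ×2 → 'xnsxns'
slice [3:6] → 'xns'

xns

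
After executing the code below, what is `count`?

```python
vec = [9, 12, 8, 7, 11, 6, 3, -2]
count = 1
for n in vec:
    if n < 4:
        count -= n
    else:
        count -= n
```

-53

n=9: not <4, count = 1-9 = -8
n=12: not <4, count = (-8)-12 = -20
n=8: not <4, count = (-20)-8 = -28
n=7: not <4, count = (-28)-7 = -35
n=11: not <4, count = (-35)-11 = -46
n=6: not <4, count = (-46)-6 = -52
n=3: <4, count = (-52)-3 = -55
n=-2: <4, count = (-55)-(-2) = -53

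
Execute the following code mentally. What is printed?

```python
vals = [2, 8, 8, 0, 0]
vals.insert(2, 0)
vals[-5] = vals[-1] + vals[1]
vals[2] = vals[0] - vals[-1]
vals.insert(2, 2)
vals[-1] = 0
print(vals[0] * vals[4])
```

insert 0 at 2 → [2, 8, 0, 8, 0, 0]
vals[-5] = vals[-1]+vals[1] = 0+8 = 8 → [2, 8, 0, 8, 0, 0]
vals[2] = vals[0]-vals[-1] = 2-0 = 2 → [2, 8, 2, 8, 0, 0]
insert 2 at 2 → [2, 8, 2, 2, 8, 0, 0]
vals[-1] = 0 → [2, 8, 2, 2, 8, 0, 0]
vals[0]*vals[4] = 2*8 = 16

16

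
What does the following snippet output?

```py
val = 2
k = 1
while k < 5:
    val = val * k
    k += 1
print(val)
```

48

k=1: val = 2*1 = 2
k=2: val = 2*2 = 4
k=3: val = 4*3 = 12
k=4: val = 12*4 = 48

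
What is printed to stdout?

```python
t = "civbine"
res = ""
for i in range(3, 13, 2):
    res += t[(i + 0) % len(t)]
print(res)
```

bncvi

i=3: add t[3]='b' → 'b'
i=5: add t[5]='n' → 'bn'
i=7: add t[0]='c' → 'bnc'
i=9: add t[2]='v' → 'bncv'
i=11: add t[4]='i' → 'bncvi'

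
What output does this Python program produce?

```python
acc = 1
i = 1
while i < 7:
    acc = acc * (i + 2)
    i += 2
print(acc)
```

i=1: acc = 1*3 = 3
i=3: acc = 3*5 = 15
i=5: acc = 15*7 = 105

105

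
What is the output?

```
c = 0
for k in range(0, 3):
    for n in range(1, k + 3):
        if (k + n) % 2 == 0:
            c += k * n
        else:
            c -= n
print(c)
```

9

k=0,n=1: odd sum, c = 0-1 = -1
k=0,n=2: even sum, c = (-1)+0 = -1
k=1,n=1: even sum, c = (-1)+1 = 0
k=1,n=2: odd sum, c = 0-2 = -2
k=1,n=3: even sum, c = (-2)+3 = 1
k=2,n=1: odd sum, c = 1-1 = 0
k=2,n=2: even sum, c = 0+4 = 4
k=2,n=3: odd sum, c = 4-3 = 1
k=2,n=4: even sum, c = 1+8 = 9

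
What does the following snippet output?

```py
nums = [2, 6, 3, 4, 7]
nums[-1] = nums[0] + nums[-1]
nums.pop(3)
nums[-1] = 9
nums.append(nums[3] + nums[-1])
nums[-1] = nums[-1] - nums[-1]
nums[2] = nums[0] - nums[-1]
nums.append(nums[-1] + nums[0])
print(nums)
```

[2, 6, 2, 9, 0, 2]

nums[-1] = nums[0]+nums[-1] = 2+7 = 9 → [2, 6, 3, 4, 9]
pop(3) removes 4 → [2, 6, 3, 9]
nums[-1] = 9 → [2, 6, 3, 9]
append nums[3]+nums[-1] = 9+9 = 18 → [2, 6, 3, 9, 18]
nums[-1] = nums[-1]-nums[-1] = 18-18 = 0 → [2, 6, 3, 9, 0]
nums[2] = nums[0]-nums[-1] = 2-0 = 2 → [2, 6, 2, 9, 0]
append nums[-1]+nums[0] = 0+2 = 2 → [2, 6, 2, 9, 0, 2]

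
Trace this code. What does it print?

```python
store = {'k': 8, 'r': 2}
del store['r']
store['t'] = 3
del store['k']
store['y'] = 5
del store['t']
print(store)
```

{'y': 5}

del 'r' → {'k': 8}
store['t'] = 3 → {'k': 8, 't': 3}
del 'k' → {'t': 3}
store['y'] = 5 → {'t': 3, 'y': 5}
del 't' → {'y': 5}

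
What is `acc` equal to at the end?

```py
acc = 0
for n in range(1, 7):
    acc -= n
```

n=1: acc = 0-1 = -1
n=2: acc = (-1)-2 = -3
n=3: acc = (-3)-3 = -6
n=4: acc = (-6)-4 = -10
n=5: acc = (-10)-5 = -15
n=6: acc = (-15)-6 = -21

-21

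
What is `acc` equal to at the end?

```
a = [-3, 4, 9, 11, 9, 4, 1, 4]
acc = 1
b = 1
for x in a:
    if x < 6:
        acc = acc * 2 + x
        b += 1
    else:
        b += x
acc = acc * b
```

1330

x=-3: <6, acc = 1*2+(-3) = -1; b=2
x=4: <6, acc = (-1)*2+4 = 2; b=3
x=9: not <6; b=12
x=11: not <6; b=23
x=9: not <6; b=32
x=4: <6, acc = 2*2+4 = 8; b=33
x=1: <6, acc = 8*2+1 = 17; b=34
x=4: <6, acc = 17*2+4 = 38; b=35
acc*b = 38*35 = 1330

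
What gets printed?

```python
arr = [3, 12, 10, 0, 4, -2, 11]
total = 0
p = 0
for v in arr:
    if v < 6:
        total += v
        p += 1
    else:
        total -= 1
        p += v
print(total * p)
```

74

v=3: <6, total = 0+3 = 3; p=1
v=12: not <6, total = 3-1 = 2; p=13
v=10: not <6, total = 2-1 = 1; p=23
v=0: <6, total = 1+0 = 1; p=24
v=4: <6, total = 1+4 = 5; p=25
v=-2: <6, total = 5+(-2) = 3; p=26
v=11: not <6, total = 3-1 = 2; p=37
total*p = 2*37 = 74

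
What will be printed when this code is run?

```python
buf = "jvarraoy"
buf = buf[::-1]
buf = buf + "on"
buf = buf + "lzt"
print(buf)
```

yoarravjonlzt

reverse → 'yoarravj'
+ 'on' → 'yoarravjon'
+ 'lzt' → 'yoarravjonlzt'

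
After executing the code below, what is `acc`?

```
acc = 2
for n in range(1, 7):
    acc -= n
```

n=1: acc = 2-1 = 1
n=2: acc = 1-2 = -1
n=3: acc = (-1)-3 = -4
n=4: acc = (-4)-4 = -8
n=5: acc = (-8)-5 = -13
n=6: acc = (-13)-6 = -19

-19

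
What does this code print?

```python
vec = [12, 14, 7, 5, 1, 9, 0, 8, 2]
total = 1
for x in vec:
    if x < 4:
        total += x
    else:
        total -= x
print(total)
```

x=12: not <4, total = 1-12 = -11
x=14: not <4, total = (-11)-14 = -25
x=7: not <4, total = (-25)-7 = -32
x=5: not <4, total = (-32)-5 = -37
x=1: <4, total = (-37)+1 = -36
x=9: not <4, total = (-36)-9 = -45
x=0: <4, total = (-45)+0 = -45
x=8: not <4, total = (-45)-8 = -53
x=2: <4, total = (-53)+2 = -51

-51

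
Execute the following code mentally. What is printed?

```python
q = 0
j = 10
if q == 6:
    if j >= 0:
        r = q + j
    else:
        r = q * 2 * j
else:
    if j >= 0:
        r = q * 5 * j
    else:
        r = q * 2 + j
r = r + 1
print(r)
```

1

q=0, j=10
q == 6 is False; j >= 0 is True
→ r = q * 5 * j = 0
r = 0+1 = 1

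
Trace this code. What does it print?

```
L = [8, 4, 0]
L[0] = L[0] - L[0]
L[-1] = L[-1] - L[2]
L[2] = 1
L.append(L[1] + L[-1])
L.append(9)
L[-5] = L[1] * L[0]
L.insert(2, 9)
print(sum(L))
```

L[0] = L[0]-L[0] = 8-8 = 0 → [0, 4, 0]
L[-1] = L[-1]-L[2] = 0-0 = 0 → [0, 4, 0]
L[2] = 1 → [0, 4, 1]
append L[1]+L[-1] = 4+1 = 5 → [0, 4, 1, 5]
append 9 → [0, 4, 1, 5, 9]
L[-5] = L[1]*L[0] = 4*0 = 0 → [0, 4, 1, 5, 9]
insert 9 at 2 → [0, 4, 9, 1, 5, 9]
sum = 28

28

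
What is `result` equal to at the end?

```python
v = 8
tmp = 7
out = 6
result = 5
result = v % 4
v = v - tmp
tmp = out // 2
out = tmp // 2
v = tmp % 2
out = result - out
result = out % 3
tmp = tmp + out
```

result = 8%4 = 0
v = 8-7 = 1
tmp = 6//2 = 3
out = 3//2 = 1
v = 3%2 = 1
out = 0-1 = -1
result = (-1)%3 = 2
tmp = 3+(-1) = 2

2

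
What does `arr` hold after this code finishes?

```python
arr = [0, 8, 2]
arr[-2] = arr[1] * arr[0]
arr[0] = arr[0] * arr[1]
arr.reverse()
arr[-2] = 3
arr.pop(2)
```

[2, 3]

arr[-2] = arr[1]*arr[0] = 8*0 = 0 → [0, 0, 2]
arr[0] = arr[0]*arr[1] = 0*0 = 0 → [0, 0, 2]
reverse → [2, 0, 0]
arr[-2] = 3 → [2, 3, 0]
pop(2) removes 0 → [2, 3]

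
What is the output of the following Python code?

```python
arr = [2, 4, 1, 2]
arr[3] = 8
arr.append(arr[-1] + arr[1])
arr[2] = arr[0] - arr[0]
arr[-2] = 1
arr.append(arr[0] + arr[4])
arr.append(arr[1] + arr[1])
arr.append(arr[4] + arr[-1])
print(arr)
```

[2, 4, 0, 1, 12, 14, 8, 20]

arr[3] = 8 → [2, 4, 1, 8]
append arr[-1]+arr[1] = 8+4 = 12 → [2, 4, 1, 8, 12]
arr[2] = arr[0]-arr[0] = 2-2 = 0 → [2, 4, 0, 8, 12]
arr[-2] = 1 → [2, 4, 0, 1, 12]
append arr[0]+arr[4] = 2+12 = 14 → [2, 4, 0, 1, 12, 14]
append arr[1]+arr[1] = 4+4 = 8 → [2, 4, 0, 1, 12, 14, 8]
append arr[4]+arr[-1] = 12+8 = 20 → [2, 4, 0, 1, 12, 14, 8, 20]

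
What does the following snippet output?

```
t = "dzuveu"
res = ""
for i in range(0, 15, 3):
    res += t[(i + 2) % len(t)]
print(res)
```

i=0: add t[2]='u' → 'u'
i=3: add t[5]='u' → 'uu'
i=6: add t[2]='u' → 'uuu'
i=9: add t[5]='u' → 'uuuu'
i=12: add t[2]='u' → 'uuuuu'

uuuuu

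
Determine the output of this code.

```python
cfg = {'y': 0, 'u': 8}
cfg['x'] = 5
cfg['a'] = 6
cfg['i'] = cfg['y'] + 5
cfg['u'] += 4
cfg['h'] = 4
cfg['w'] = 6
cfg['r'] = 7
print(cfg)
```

cfg['x'] = 5 → {'y': 0, 'u': 8, 'x': 5}
cfg['a'] = 6 → {'y': 0, 'u': 8, 'x': 5, 'a': 6}
cfg['i'] = cfg['y']+5 = 5 → {'y': 0, 'u': 8, 'x': 5, 'a': 6, 'i': 5}
cfg['u'] = 8+4 = 12 → {'y': 0, 'u': 12, 'x': 5, 'a': 6, 'i': 5}
cfg['h'] = 4 → {'y': 0, 'u': 12, 'x': 5, 'a': 6, 'i': 5, 'h': 4}
cfg['w'] = 6 → {'y': 0, 'u': 12, 'x': 5, 'a': 6, 'i': 5, 'h': 4, 'w': 6}
cfg['r'] = 7 → {'y': 0, 'u': 12, 'x': 5, 'a': 6, 'i': 5, 'h': 4, 'w': 6, 'r': 7}

{'y': 0, 'u': 12, 'x': 5, 'a': 6, 'i': 5, 'h': 4, 'w': 6, 'r': 7}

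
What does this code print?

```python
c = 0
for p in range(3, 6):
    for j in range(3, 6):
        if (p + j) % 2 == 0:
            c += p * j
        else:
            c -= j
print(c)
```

64

p=3,j=3: even sum, c = 0+9 = 9
p=3,j=4: odd sum, c = 9-4 = 5
p=3,j=5: even sum, c = 5+15 = 20
p=4,j=3: odd sum, c = 20-3 = 17
p=4,j=4: even sum, c = 17+16 = 33
p=4,j=5: odd sum, c = 33-5 = 28
p=5,j=3: even sum, c = 28+15 = 43
p=5,j=4: odd sum, c = 43-4 = 39
p=5,j=5: even sum, c = 39+25 = 64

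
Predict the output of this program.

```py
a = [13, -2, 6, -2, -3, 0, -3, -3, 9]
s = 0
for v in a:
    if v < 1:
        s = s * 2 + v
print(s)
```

v=13: not <1
v=-2: <1, s = 0*2+(-2) = -2
v=6: not <1
v=-2: <1, s = (-2)*2+(-2) = -6
v=-3: <1, s = (-6)*2+(-3) = -15
v=0: <1, s = (-15)*2+0 = -30
v=-3: <1, s = (-30)*2+(-3) = -63
v=-3: <1, s = (-63)*2+(-3) = -129
v=9: not <1

-129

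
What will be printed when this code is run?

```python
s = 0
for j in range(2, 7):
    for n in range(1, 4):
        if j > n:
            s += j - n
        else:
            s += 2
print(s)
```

37

j=2,n=1: 2>1, s = 0+1 = 1
j=2,n=2: not 2>2, s = 1+2 = 3
j=2,n=3: not 2>3, s = 3+2 = 5
j=3,n=1: 3>1, s = 5+2 = 7
j=3,n=2: 3>2, s = 7+1 = 8
j=3,n=3: not 3>3, s = 8+2 = 10
j=4,n=1: 4>1, s = 10+3 = 13
j=4,n=2: 4>2, s = 13+2 = 15
j=4,n=3: 4>3, s = 15+1 = 16
j=5,n=1: 5>1, s = 16+4 = 20
j=5,n=2: 5>2, s = 20+3 = 23
j=5,n=3: 5>3, s = 23+2 = 25
j=6,n=1: 6>1, s = 25+5 = 30
j=6,n=2: 6>2, s = 30+4 = 34
j=6,n=3: 6>3, s = 34+3 = 37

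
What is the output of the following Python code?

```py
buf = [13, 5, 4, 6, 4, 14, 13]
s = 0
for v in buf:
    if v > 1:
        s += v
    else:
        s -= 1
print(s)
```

59

v=13: >1, s = 0+13 = 13
v=5: >1, s = 13+5 = 18
v=4: >1, s = 18+4 = 22
v=6: >1, s = 22+6 = 28
v=4: >1, s = 28+4 = 32
v=14: >1, s = 32+14 = 46
v=13: >1, s = 46+13 = 59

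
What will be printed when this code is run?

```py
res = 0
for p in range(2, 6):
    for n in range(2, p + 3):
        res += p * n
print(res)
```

p=2,n=2: res = 0+4 = 4
p=2,n=3: res = 4+6 = 10
p=2,n=4: res = 10+8 = 18
p=3,n=2: res = 18+6 = 24
p=3,n=3: res = 24+9 = 33
p=3,n=4: res = 33+12 = 45
p=3,n=5: res = 45+15 = 60
p=4,n=2: res = 60+8 = 68
p=4,n=3: res = 68+12 = 80
p=4,n=4: res = 80+16 = 96
p=4,n=5: res = 96+20 = 116
p=4,n=6: res = 116+24 = 140
p=5,n=2: res = 140+10 = 150
p=5,n=3: res = 150+15 = 165
p=5,n=4: res = 165+20 = 185
p=5,n=5: res = 185+25 = 210
p=5,n=6: res = 210+30 = 240
p=5,n=7: res = 240+35 = 275

275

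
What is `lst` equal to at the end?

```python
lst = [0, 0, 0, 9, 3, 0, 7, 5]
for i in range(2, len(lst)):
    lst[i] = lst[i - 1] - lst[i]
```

[0, 0, 0, -9, -12, -12, -19, -24]

i=2: lst[2] = 0-0 = 0 → [0, 0, 0, 9, 3, 0, 7, 5]
i=3: lst[3] = 0-9 = -9 → [0, 0, 0, -9, 3, 0, 7, 5]
i=4: lst[4] = (-9)-3 = -12 → [0, 0, 0, -9, -12, 0, 7, 5]
i=5: lst[5] = (-12)-0 = -12 → [0, 0, 0, -9, -12, -12, 7, 5]
i=6: lst[6] = (-12)-7 = -19 → [0, 0, 0, -9, -12, -12, -19, 5]
i=7: lst[7] = (-19)-5 = -24 → [0, 0, 0, -9, -12, -12, -19, -24]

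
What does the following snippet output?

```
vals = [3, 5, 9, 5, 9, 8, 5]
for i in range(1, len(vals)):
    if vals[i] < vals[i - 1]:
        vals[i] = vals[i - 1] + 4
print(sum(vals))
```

93

i=1: 5>=3, unchanged → [3, 5, 9, 5, 9, 8, 5]
i=2: 9>=5, unchanged → [3, 5, 9, 5, 9, 8, 5]
i=3: 5<9, vals[3] = 9+4 = 13 → [3, 5, 9, 13, 9, 8, 5]
i=4: 9<13, vals[4] = 13+4 = 17 → [3, 5, 9, 13, 17, 8, 5]
i=5: 8<17, vals[5] = 17+4 = 21 → [3, 5, 9, 13, 17, 21, 5]
i=6: 5<21, vals[6] = 21+4 = 25 → [3, 5, 9, 13, 17, 21, 25]
sum = 93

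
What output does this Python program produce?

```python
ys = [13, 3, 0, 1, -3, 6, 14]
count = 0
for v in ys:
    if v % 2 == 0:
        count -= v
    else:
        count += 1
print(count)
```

-16

v=13: not even, count = 0+1 = 1
v=3: not even, count = 1+1 = 2
v=0: even, count = 2-0 = 2
v=1: not even, count = 2+1 = 3
v=-3: not even, count = 3+1 = 4
v=6: even, count = 4-6 = -2
v=14: even, count = (-2)-14 = -16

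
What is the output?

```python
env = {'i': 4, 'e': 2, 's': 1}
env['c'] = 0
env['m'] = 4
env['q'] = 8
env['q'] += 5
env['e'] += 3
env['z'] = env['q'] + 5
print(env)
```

{'i': 4, 'e': 5, 's': 1, 'c': 0, 'm': 4, 'q': 13, 'z': 18}

env['c'] = 0 → {'i': 4, 'e': 2, 's': 1, 'c': 0}
env['m'] = 4 → {'i': 4, 'e': 2, 's': 1, 'c': 0, 'm': 4}
env['q'] = 8 → {'i': 4, 'e': 2, 's': 1, 'c': 0, 'm': 4, 'q': 8}
env['q'] = 8+5 = 13 → {'i': 4, 'e': 2, 's': 1, 'c': 0, 'm': 4, 'q': 13}
env['e'] = 2+3 = 5 → {'i': 4, 'e': 5, 's': 1, 'c': 0, 'm': 4, 'q': 13}
env['z'] = env['q']+5 = 18 → {'i': 4, 'e': 5, 's': 1, 'c': 0, 'm': 4, 'q': 13, 'z': 18}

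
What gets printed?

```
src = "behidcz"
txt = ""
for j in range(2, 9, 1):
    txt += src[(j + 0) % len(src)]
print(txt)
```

j=2: add src[2]='h' → 'h'
j=3: add src[3]='i' → 'hi'
j=4: add src[4]='d' → 'hid'
j=5: add src[5]='c' → 'hidc'
j=6: add src[6]='z' → 'hidcz'
j=7: add src[0]='b' → 'hidczb'
j=8: add src[1]='e' → 'hidczbe'

hidczbe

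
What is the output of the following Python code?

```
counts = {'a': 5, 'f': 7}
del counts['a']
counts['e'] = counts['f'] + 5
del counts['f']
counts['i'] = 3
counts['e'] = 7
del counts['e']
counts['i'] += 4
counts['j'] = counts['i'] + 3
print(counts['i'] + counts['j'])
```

del 'a' → {'f': 7}
counts['e'] = counts['f']+5 = 12 → {'f': 7, 'e': 12}
del 'f' → {'e': 12}
counts['i'] = 3 → {'e': 12, 'i': 3}
counts['e'] = 7 → {'e': 7, 'i': 3}
del 'e' → {'i': 3}
counts['i'] = 3+4 = 7 → {'i': 7}
counts['j'] = counts['i']+3 = 10 → {'i': 7, 'j': 10}
counts['i']+counts['j'] = 7+10 = 17

17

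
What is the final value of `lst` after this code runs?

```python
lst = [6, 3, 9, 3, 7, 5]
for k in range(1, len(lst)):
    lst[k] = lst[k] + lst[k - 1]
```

k=1: lst[1] = 3+6 = 9 → [6, 9, 9, 3, 7, 5]
k=2: lst[2] = 9+9 = 18 → [6, 9, 18, 3, 7, 5]
k=3: lst[3] = 3+18 = 21 → [6, 9, 18, 21, 7, 5]
k=4: lst[4] = 7+21 = 28 → [6, 9, 18, 21, 28, 5]
k=5: lst[5] = 5+28 = 33 → [6, 9, 18, 21, 28, 33]

[6, 9, 18, 21, 28, 33]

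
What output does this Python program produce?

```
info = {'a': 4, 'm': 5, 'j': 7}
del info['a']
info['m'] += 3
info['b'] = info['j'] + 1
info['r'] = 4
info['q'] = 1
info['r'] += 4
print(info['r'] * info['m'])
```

del 'a' → {'m': 5, 'j': 7}
info['m'] = 5+3 = 8 → {'m': 8, 'j': 7}
info['b'] = info['j']+1 = 8 → {'m': 8, 'j': 7, 'b': 8}
info['r'] = 4 → {'m': 8, 'j': 7, 'b': 8, 'r': 4}
info['q'] = 1 → {'m': 8, 'j': 7, 'b': 8, 'r': 4, 'q': 1}
info['r'] = 4+4 = 8 → {'m': 8, 'j': 7, 'b': 8, 'r': 8, 'q': 1}
info['r']*info['m'] = 8*8 = 64

64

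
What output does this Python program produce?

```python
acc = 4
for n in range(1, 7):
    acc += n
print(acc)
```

n=1: acc = 4+1 = 5
n=2: acc = 5+2 = 7
n=3: acc = 7+3 = 10
n=4: acc = 10+4 = 14
n=5: acc = 14+5 = 19
n=6: acc = 19+6 = 25

25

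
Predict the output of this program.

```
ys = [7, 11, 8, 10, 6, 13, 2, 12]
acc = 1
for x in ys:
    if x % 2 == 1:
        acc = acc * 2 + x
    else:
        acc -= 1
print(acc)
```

x=7: odd, acc = 1*2+7 = 9
x=11: odd, acc = 9*2+11 = 29
x=8: not odd, acc = 29-1 = 28
x=10: not odd, acc = 28-1 = 27
x=6: not odd, acc = 27-1 = 26
x=13: odd, acc = 26*2+13 = 65
x=2: not odd, acc = 65-1 = 64
x=12: not odd, acc = 64-1 = 63

63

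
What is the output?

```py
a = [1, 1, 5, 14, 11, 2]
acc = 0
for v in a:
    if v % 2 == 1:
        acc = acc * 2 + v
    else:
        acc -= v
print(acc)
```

v=1: odd, acc = 0*2+1 = 1
v=1: odd, acc = 1*2+1 = 3
v=5: odd, acc = 3*2+5 = 11
v=14: not odd, acc = 11-14 = -3
v=11: odd, acc = (-3)*2+11 = 5
v=2: not odd, acc = 5-2 = 3

3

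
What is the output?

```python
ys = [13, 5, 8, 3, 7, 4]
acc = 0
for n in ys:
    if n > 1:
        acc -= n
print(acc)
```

-40

n=13: >1, acc = 0-13 = -13
n=5: >1, acc = (-13)-5 = -18
n=8: >1, acc = (-18)-8 = -26
n=3: >1, acc = (-26)-3 = -29
n=7: >1, acc = (-29)-7 = -36
n=4: >1, acc = (-36)-4 = -40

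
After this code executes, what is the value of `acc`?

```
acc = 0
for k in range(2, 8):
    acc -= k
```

-27

k=2: acc = 0-2 = -2
k=3: acc = (-2)-3 = -5
k=4: acc = (-5)-4 = -9
k=5: acc = (-9)-5 = -14
k=6: acc = (-14)-6 = -20
k=7: acc = (-20)-7 = -27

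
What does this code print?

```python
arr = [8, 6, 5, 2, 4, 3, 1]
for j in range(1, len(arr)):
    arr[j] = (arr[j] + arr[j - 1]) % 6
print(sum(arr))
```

j=1: arr[1] = (6+8)%6 = 2 → [8, 2, 5, 2, 4, 3, 1]
j=2: arr[2] = (5+2)%6 = 1 → [8, 2, 1, 2, 4, 3, 1]
j=3: arr[3] = (2+1)%6 = 3 → [8, 2, 1, 3, 4, 3, 1]
j=4: arr[4] = (4+3)%6 = 1 → [8, 2, 1, 3, 1, 3, 1]
j=5: arr[5] = (3+1)%6 = 4 → [8, 2, 1, 3, 1, 4, 1]
j=6: arr[6] = (1+4)%6 = 5 → [8, 2, 1, 3, 1, 4, 5]
sum = 24

24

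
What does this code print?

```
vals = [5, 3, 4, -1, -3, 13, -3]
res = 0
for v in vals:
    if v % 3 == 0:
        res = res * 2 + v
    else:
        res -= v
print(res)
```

-75

v=5: not %3==0, res = 0-5 = -5
v=3: %3==0, res = (-5)*2+3 = -7
v=4: not %3==0, res = (-7)-4 = -11
v=-1: not %3==0, res = (-11)-(-1) = -10
v=-3: %3==0, res = (-10)*2+(-3) = -23
v=13: not %3==0, res = (-23)-13 = -36
v=-3: %3==0, res = (-36)*2+(-3) = -75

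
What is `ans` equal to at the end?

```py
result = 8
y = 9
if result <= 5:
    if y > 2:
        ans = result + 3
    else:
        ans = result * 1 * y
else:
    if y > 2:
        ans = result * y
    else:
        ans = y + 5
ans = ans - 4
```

68

result=8, y=9
result <= 5 is False; y > 2 is True
→ ans = result * y = 72
ans = 72-4 = 68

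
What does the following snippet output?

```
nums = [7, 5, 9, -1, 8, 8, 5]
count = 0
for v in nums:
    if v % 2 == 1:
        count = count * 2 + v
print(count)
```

v=7: odd, count = 0*2+7 = 7
v=5: odd, count = 7*2+5 = 19
v=9: odd, count = 19*2+9 = 47
v=-1: odd, count = 47*2+(-1) = 93
v=8: not odd
v=8: not odd
v=5: odd, count = 93*2+5 = 191

191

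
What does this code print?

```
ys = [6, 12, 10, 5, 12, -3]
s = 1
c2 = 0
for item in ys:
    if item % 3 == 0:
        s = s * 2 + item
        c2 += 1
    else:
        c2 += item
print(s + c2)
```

item=6: %3==0, s = 1*2+6 = 8; c2=1
item=12: %3==0, s = 8*2+12 = 28; c2=2
item=10: not %3==0; c2=12
item=5: not %3==0; c2=17
item=12: %3==0, s = 28*2+12 = 68; c2=18
item=-3: %3==0, s = 68*2+(-3) = 133; c2=19
s+c2 = 133+19 = 152

152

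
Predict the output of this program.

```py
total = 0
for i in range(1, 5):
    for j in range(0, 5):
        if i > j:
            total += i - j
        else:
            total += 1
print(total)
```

i=1,j=0: 1>0, total = 0+1 = 1
i=1,j=1: not 1>1, total = 1+1 = 2
i=1,j=2: not 1>2, total = 2+1 = 3
i=1,j=3: not 1>3, total = 3+1 = 4
i=1,j=4: not 1>4, total = 4+1 = 5
i=2,j=0: 2>0, total = 5+2 = 7
i=2,j=1: 2>1, total = 7+1 = 8
i=2,j=2: not 2>2, total = 8+1 = 9
i=2,j=3: not 2>3, total = 9+1 = 10
i=2,j=4: not 2>4, total = 10+1 = 11
i=3,j=0: 3>0, total = 11+3 = 14
i=3,j=1: 3>1, total = 14+2 = 16
i=3,j=2: 3>2, total = 16+1 = 17
i=3,j=3: not 3>3, total = 17+1 = 18
i=3,j=4: not 3>4, total = 18+1 = 19
i=4,j=0: 4>0, total = 19+4 = 23
i=4,j=1: 4>1, total = 23+3 = 26
i=4,j=2: 4>2, total = 26+2 = 28
i=4,j=3: 4>3, total = 28+1 = 29
i=4,j=4: not 4>4, total = 29+1 = 30

30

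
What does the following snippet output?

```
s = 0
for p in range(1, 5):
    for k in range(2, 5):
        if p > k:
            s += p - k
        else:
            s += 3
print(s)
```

p=1,k=2: not 1>2, s = 0+3 = 3
p=1,k=3: not 1>3, s = 3+3 = 6
p=1,k=4: not 1>4, s = 6+3 = 9
p=2,k=2: not 2>2, s = 9+3 = 12
p=2,k=3: not 2>3, s = 12+3 = 15
p=2,k=4: not 2>4, s = 15+3 = 18
p=3,k=2: 3>2, s = 18+1 = 19
p=3,k=3: not 3>3, s = 19+3 = 22
p=3,k=4: not 3>4, s = 22+3 = 25
p=4,k=2: 4>2, s = 25+2 = 27
p=4,k=3: 4>3, s = 27+1 = 28
p=4,k=4: not 4>4, s = 28+3 = 31

31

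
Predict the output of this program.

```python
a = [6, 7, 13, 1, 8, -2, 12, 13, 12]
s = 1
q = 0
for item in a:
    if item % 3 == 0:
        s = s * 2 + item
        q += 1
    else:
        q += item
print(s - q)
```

item=6: %3==0, s = 1*2+6 = 8; q=1
item=7: not %3==0; q=8
item=13: not %3==0; q=21
item=1: not %3==0; q=22
item=8: not %3==0; q=30
item=-2: not %3==0; q=28
item=12: %3==0, s = 8*2+12 = 28; q=29
item=13: not %3==0; q=42
item=12: %3==0, s = 28*2+12 = 68; q=43
s-q = 68-43 = 25

25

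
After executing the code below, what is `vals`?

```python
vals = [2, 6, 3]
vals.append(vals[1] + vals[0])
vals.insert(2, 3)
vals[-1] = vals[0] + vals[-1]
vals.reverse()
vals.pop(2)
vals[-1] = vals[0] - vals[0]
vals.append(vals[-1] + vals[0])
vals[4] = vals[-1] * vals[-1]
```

[10, 3, 6, 0, 100]

append vals[1]+vals[0] = 6+2 = 8 → [2, 6, 3, 8]
insert 3 at 2 → [2, 6, 3, 3, 8]
vals[-1] = vals[0]+vals[-1] = 2+8 = 10 → [2, 6, 3, 3, 10]
reverse → [10, 3, 3, 6, 2]
pop(2) removes 3 → [10, 3, 6, 2]
vals[-1] = vals[0]-vals[0] = 10-10 = 0 → [10, 3, 6, 0]
append vals[-1]+vals[0] = 0+10 = 10 → [10, 3, 6, 0, 10]
vals[4] = vals[-1]*vals[-1] = 10*10 = 100 → [10, 3, 6, 0, 100]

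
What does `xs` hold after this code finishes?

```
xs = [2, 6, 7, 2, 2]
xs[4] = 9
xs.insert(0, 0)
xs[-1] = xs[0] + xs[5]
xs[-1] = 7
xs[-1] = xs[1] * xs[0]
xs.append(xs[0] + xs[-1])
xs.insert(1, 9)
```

[0, 9, 2, 6, 7, 2, 0, 0]

xs[4] = 9 → [2, 6, 7, 2, 9]
insert 0 at 0 → [0, 2, 6, 7, 2, 9]
xs[-1] = xs[0]+xs[5] = 0+9 = 9 → [0, 2, 6, 7, 2, 9]
xs[-1] = 7 → [0, 2, 6, 7, 2, 7]
xs[-1] = xs[1]*xs[0] = 2*0 = 0 → [0, 2, 6, 7, 2, 0]
append xs[0]+xs[-1] = 0+0 = 0 → [0, 2, 6, 7, 2, 0, 0]
insert 9 at 1 → [0, 9, 2, 6, 7, 2, 0, 0]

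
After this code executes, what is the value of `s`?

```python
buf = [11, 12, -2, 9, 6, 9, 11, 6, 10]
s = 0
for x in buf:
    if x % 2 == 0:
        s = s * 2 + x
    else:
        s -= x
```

-282

x=11: not even, s = 0-11 = -11
x=12: even, s = (-11)*2+12 = -10
x=-2: even, s = (-10)*2+(-2) = -22
x=9: not even, s = (-22)-9 = -31
x=6: even, s = (-31)*2+6 = -56
x=9: not even, s = (-56)-9 = -65
x=11: not even, s = (-65)-11 = -76
x=6: even, s = (-76)*2+6 = -146
x=10: even, s = (-146)*2+10 = -282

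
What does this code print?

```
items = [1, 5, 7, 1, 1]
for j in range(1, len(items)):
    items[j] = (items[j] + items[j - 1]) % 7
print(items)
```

j=1: items[1] = (5+1)%7 = 6 → [1, 6, 7, 1, 1]
j=2: items[2] = (7+6)%7 = 6 → [1, 6, 6, 1, 1]
j=3: items[3] = (1+6)%7 = 0 → [1, 6, 6, 0, 1]
j=4: items[4] = (1+0)%7 = 1 → [1, 6, 6, 0, 1]

[1, 6, 6, 0, 1]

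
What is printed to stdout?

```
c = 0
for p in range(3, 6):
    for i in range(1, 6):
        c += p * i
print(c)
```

180

p=3,i=1: c = 0+3 = 3
p=3,i=2: c = 3+6 = 9
p=3,i=3: c = 9+9 = 18
p=3,i=4: c = 18+12 = 30
p=3,i=5: c = 30+15 = 45
p=4,i=1: c = 45+4 = 49
p=4,i=2: c = 49+8 = 57
p=4,i=3: c = 57+12 = 69
p=4,i=4: c = 69+16 = 85
p=4,i=5: c = 85+20 = 105
p=5,i=1: c = 105+5 = 110
p=5,i=2: c = 110+10 = 120
p=5,i=3: c = 120+15 = 135
p=5,i=4: c = 135+20 = 155
p=5,i=5: c = 155+25 = 180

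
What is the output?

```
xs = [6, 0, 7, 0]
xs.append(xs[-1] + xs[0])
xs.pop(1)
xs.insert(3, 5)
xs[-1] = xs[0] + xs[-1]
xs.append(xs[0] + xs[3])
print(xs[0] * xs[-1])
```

append xs[-1]+xs[0] = 0+6 = 6 → [6, 0, 7, 0, 6]
pop(1) removes 0 → [6, 7, 0, 6]
insert 5 at 3 → [6, 7, 0, 5, 6]
xs[-1] = xs[0]+xs[-1] = 6+6 = 12 → [6, 7, 0, 5, 12]
append xs[0]+xs[3] = 6+5 = 11 → [6, 7, 0, 5, 12, 11]
xs[0]*xs[-1] = 6*11 = 66

66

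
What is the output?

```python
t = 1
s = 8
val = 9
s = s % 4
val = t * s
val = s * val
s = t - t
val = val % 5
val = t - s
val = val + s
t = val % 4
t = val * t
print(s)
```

s = 8%4 = 0
val = 1*0 = 0
val = 0*0 = 0
s = 1-1 = 0
val = 0%5 = 0
val = 1-0 = 1
val = 1+0 = 1
t = 1%4 = 1
t = 1*1 = 1

0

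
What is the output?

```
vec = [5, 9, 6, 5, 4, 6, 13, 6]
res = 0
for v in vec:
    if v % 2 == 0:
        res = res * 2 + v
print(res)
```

82

v=5: not even
v=9: not even
v=6: even, res = 0*2+6 = 6
v=5: not even
v=4: even, res = 6*2+4 = 16
v=6: even, res = 16*2+6 = 38
v=13: not even
v=6: even, res = 38*2+6 = 82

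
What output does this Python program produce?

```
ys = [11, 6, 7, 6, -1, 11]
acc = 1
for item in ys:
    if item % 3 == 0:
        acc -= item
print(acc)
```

item=11: not %3==0
item=6: %3==0, acc = 1-6 = -5
item=7: not %3==0
item=6: %3==0, acc = (-5)-6 = -11
item=-1: not %3==0
item=11: not %3==0

-11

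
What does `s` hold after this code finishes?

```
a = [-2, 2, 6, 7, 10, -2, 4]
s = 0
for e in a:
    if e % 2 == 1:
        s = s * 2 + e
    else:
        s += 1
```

16

e=-2: not odd, s = 0+1 = 1
e=2: not odd, s = 1+1 = 2
e=6: not odd, s = 2+1 = 3
e=7: odd, s = 3*2+7 = 13
e=10: not odd, s = 13+1 = 14
e=-2: not odd, s = 14+1 = 15
e=4: not odd, s = 15+1 = 16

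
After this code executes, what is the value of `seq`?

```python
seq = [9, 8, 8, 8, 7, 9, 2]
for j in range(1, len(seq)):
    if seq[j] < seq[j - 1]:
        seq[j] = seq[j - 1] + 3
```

[9, 12, 15, 18, 21, 24, 27]

j=1: 8<9, seq[1] = 9+3 = 12 → [9, 12, 8, 8, 7, 9, 2]
j=2: 8<12, seq[2] = 12+3 = 15 → [9, 12, 15, 8, 7, 9, 2]
j=3: 8<15, seq[3] = 15+3 = 18 → [9, 12, 15, 18, 7, 9, 2]
j=4: 7<18, seq[4] = 18+3 = 21 → [9, 12, 15, 18, 21, 9, 2]
j=5: 9<21, seq[5] = 21+3 = 24 → [9, 12, 15, 18, 21, 24, 2]
j=6: 2<24, seq[6] = 24+3 = 27 → [9, 12, 15, 18, 21, 24, 27]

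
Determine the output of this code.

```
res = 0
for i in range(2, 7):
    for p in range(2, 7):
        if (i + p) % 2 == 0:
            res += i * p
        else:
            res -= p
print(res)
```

160

i=2,p=2: even sum, res = 0+4 = 4
i=2,p=3: odd sum, res = 4-3 = 1
i=2,p=4: even sum, res = 1+8 = 9
i=2,p=5: odd sum, res = 9-5 = 4
i=2,p=6: even sum, res = 4+12 = 16
i=3,p=2: odd sum, res = 16-2 = 14
i=3,p=3: even sum, res = 14+9 = 23
i=3,p=4: odd sum, res = 23-4 = 19
i=3,p=5: even sum, res = 19+15 = 34
i=3,p=6: odd sum, res = 34-6 = 28
i=4,p=2: even sum, res = 28+8 = 36
i=4,p=3: odd sum, res = 36-3 = 33
i=4,p=4: even sum, res = 33+16 = 49
i=4,p=5: odd sum, res = 49-5 = 44
i=4,p=6: even sum, res = 44+24 = 68
i=5,p=2: odd sum, res = 68-2 = 66
i=5,p=3: even sum, res = 66+15 = 81
i=5,p=4: odd sum, res = 81-4 = 77
i=5,p=5: even sum, res = 77+25 = 102
i=5,p=6: odd sum, res = 102-6 = 96
i=6,p=2: even sum, res = 96+12 = 108
i=6,p=3: odd sum, res = 108-3 = 105
i=6,p=4: even sum, res = 105+24 = 129
i=6,p=5: odd sum, res = 129-5 = 124
i=6,p=6: even sum, res = 124+36 = 160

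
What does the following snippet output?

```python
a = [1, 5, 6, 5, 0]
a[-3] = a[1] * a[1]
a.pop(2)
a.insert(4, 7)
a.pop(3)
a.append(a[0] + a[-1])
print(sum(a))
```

a[-3] = a[1]*a[1] = 5*5 = 25 → [1, 5, 25, 5, 0]
pop(2) removes 25 → [1, 5, 5, 0]
insert 7 at 4 → [1, 5, 5, 0, 7]
pop(3) removes 0 → [1, 5, 5, 7]
append a[0]+a[-1] = 1+7 = 8 → [1, 5, 5, 7, 8]
sum = 26

26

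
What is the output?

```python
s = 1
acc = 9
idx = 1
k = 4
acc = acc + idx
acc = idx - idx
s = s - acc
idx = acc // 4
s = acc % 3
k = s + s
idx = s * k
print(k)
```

acc = 9+1 = 10
acc = 1-1 = 0
s = 1-0 = 1
idx = 0//4 = 0
s = 0%3 = 0
k = 0+0 = 0
idx = 0*0 = 0

0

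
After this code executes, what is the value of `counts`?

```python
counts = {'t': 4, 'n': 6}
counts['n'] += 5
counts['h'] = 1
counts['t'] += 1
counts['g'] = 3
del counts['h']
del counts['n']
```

{'t': 5, 'g': 3}

counts['n'] = 6+5 = 11 → {'t': 4, 'n': 11}
counts['h'] = 1 → {'t': 4, 'n': 11, 'h': 1}
counts['t'] = 4+1 = 5 → {'t': 5, 'n': 11, 'h': 1}
counts['g'] = 3 → {'t': 5, 'n': 11, 'h': 1, 'g': 3}
del 'h' → {'t': 5, 'n': 11, 'g': 3}
del 'n' → {'t': 5, 'g': 3}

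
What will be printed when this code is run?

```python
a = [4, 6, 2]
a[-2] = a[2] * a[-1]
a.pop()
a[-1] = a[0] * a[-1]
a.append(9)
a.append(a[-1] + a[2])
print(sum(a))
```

47

a[-2] = a[2]*a[-1] = 2*2 = 4 → [4, 4, 2]
pop() removes 2 → [4, 4]
a[-1] = a[0]*a[-1] = 4*4 = 16 → [4, 16]
append 9 → [4, 16, 9]
append a[-1]+a[2] = 9+9 = 18 → [4, 16, 9, 18]
sum = 47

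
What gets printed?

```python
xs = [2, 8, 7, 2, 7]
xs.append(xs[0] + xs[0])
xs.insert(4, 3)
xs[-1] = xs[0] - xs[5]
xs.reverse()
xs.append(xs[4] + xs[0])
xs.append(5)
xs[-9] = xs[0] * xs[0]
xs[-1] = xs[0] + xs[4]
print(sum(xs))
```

88

append xs[0]+xs[0] = 2+2 = 4 → [2, 8, 7, 2, 7, 4]
insert 3 at 4 → [2, 8, 7, 2, 3, 7, 4]
xs[-1] = xs[0]-xs[5] = 2-7 = -5 → [2, 8, 7, 2, 3, 7, -5]
reverse → [-5, 7, 3, 2, 7, 8, 2]
append xs[4]+xs[0] = 7+(-5) = 2 → [-5, 7, 3, 2, 7, 8, 2, 2]
append 5 → [-5, 7, 3, 2, 7, 8, 2, 2, 5]
xs[-9] = xs[0]*xs[0] = (-5)*(-5) = 25 → [25, 7, 3, 2, 7, 8, 2, 2, 5]
xs[-1] = xs[0]+xs[4] = 25+7 = 32 → [25, 7, 3, 2, 7, 8, 2, 2, 32]
sum = 88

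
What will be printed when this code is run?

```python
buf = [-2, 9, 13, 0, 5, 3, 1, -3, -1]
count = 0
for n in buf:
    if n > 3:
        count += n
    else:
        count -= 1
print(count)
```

21

n=-2: not >3, count = 0-1 = -1
n=9: >3, count = (-1)+9 = 8
n=13: >3, count = 8+13 = 21
n=0: not >3, count = 21-1 = 20
n=5: >3, count = 20+5 = 25
n=3: not >3, count = 25-1 = 24
n=1: not >3, count = 24-1 = 23
n=-3: not >3, count = 23-1 = 22
n=-1: not >3, count = 22-1 = 21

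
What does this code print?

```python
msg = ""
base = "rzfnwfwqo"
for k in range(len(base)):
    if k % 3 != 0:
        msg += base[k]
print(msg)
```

zfwfqo

k=0: skip
k=1: add 'z' → 'z'
k=2: add 'f' → 'zf'
k=3: skip
k=4: add 'w' → 'zfw'
k=5: add 'f' → 'zfwf'
k=6: skip
k=7: add 'q' → 'zfwfq'
k=8: add 'o' → 'zfwfqo'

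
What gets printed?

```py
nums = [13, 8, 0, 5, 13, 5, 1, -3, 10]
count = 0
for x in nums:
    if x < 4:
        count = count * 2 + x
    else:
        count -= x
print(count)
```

x=13: not <4, count = 0-13 = -13
x=8: not <4, count = (-13)-8 = -21
x=0: <4, count = (-21)*2+0 = -42
x=5: not <4, count = (-42)-5 = -47
x=13: not <4, count = (-47)-13 = -60
x=5: not <4, count = (-60)-5 = -65
x=1: <4, count = (-65)*2+1 = -129
x=-3: <4, count = (-129)*2+(-3) = -261
x=10: not <4, count = (-261)-10 = -271

-271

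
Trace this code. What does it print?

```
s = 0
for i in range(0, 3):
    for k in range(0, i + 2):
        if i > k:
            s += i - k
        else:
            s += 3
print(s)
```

22

i=0,k=0: not 0>0, s = 0+3 = 3
i=0,k=1: not 0>1, s = 3+3 = 6
i=1,k=0: 1>0, s = 6+1 = 7
i=1,k=1: not 1>1, s = 7+3 = 10
i=1,k=2: not 1>2, s = 10+3 = 13
i=2,k=0: 2>0, s = 13+2 = 15
i=2,k=1: 2>1, s = 15+1 = 16
i=2,k=2: not 2>2, s = 16+3 = 19
i=2,k=3: not 2>3, s = 19+3 = 22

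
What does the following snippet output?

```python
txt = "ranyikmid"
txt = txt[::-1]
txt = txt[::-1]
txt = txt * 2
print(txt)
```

ranyikmidranyikmid

reverse → 'dimkiynar'
reverse → 'ranyikmid'
repeat ×2 → 'ranyikmidranyikmid'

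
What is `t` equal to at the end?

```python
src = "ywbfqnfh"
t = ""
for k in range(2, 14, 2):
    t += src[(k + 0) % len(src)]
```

'bqfybq'

k=2: add src[2]='b' → 'b'
k=4: add src[4]='q' → 'bq'
k=6: add src[6]='f' → 'bqf'
k=8: add src[0]='y' → 'bqfy'
k=10: add src[2]='b' → 'bqfyb'
k=12: add src[4]='q' → 'bqfybq'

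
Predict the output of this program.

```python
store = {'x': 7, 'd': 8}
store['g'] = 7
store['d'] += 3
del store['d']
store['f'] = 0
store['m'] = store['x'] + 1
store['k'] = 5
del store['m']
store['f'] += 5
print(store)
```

{'x': 7, 'g': 7, 'f': 5, 'k': 5}

store['g'] = 7 → {'x': 7, 'd': 8, 'g': 7}
store['d'] = 8+3 = 11 → {'x': 7, 'd': 11, 'g': 7}
del 'd' → {'x': 7, 'g': 7}
store['f'] = 0 → {'x': 7, 'g': 7, 'f': 0}
store['m'] = store['x']+1 = 8 → {'x': 7, 'g': 7, 'f': 0, 'm': 8}
store['k'] = 5 → {'x': 7, 'g': 7, 'f': 0, 'm': 8, 'k': 5}
del 'm' → {'x': 7, 'g': 7, 'f': 0, 'k': 5}
store['f'] = 0+5 = 5 → {'x': 7, 'g': 7, 'f': 5, 'k': 5}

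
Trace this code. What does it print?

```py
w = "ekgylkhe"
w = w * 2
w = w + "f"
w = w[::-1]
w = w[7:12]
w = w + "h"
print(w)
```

repeat ×2 → 'ekgylkheekgylkhe'
+ 'f' → 'ekgylkheekgylkhef'
reverse → 'fehklygkeehklygke'
slice [7:12] → 'keehk'
+ 'h' → 'keehkh'

keehkh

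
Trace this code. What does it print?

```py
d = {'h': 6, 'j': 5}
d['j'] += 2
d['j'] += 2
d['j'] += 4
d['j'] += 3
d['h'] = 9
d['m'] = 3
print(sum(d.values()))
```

28

d['j'] = 5+2 = 7 → {'h': 6, 'j': 7}
d['j'] = 7+2 = 9 → {'h': 6, 'j': 9}
d['j'] = 9+4 = 13 → {'h': 6, 'j': 13}
d['j'] = 13+3 = 16 → {'h': 6, 'j': 16}
d['h'] = 9 → {'h': 9, 'j': 16}
d['m'] = 3 → {'h': 9, 'j': 16, 'm': 3}
sum of values = 28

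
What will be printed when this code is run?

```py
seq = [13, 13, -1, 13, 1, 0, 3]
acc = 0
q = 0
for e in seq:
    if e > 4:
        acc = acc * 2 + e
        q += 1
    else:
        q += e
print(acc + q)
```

e=13: >4, acc = 0*2+13 = 13; q=1
e=13: >4, acc = 13*2+13 = 39; q=2
e=-1: not >4; q=1
e=13: >4, acc = 39*2+13 = 91; q=2
e=1: not >4; q=3
e=0: not >4; q=3
e=3: not >4; q=6
acc+q = 91+6 = 97

97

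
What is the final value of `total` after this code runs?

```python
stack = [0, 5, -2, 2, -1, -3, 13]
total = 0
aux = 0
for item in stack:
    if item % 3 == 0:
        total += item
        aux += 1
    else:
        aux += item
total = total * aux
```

item=0: %3==0, total = 0+0 = 0; aux=1
item=5: not %3==0; aux=6
item=-2: not %3==0; aux=4
item=2: not %3==0; aux=6
item=-1: not %3==0; aux=5
item=-3: %3==0, total = 0+(-3) = -3; aux=6
item=13: not %3==0; aux=19
total*aux = (-3)*19 = -57

-57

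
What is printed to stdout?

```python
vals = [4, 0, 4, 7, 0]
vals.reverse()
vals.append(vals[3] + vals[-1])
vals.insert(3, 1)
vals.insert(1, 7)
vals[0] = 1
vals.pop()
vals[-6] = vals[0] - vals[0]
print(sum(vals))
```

17

reverse → [0, 7, 4, 0, 4]
append vals[3]+vals[-1] = 0+4 = 4 → [0, 7, 4, 0, 4, 4]
insert 1 at 3 → [0, 7, 4, 1, 0, 4, 4]
insert 7 at 1 → [0, 7, 7, 4, 1, 0, 4, 4]
vals[0] = 1 → [1, 7, 7, 4, 1, 0, 4, 4]
pop() removes 4 → [1, 7, 7, 4, 1, 0, 4]
vals[-6] = vals[0]-vals[0] = 1-1 = 0 → [1, 0, 7, 4, 1, 0, 4]
sum = 17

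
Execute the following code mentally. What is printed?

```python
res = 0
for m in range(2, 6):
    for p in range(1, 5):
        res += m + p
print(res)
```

m=2,p=1: res = 0+3 = 3
m=2,p=2: res = 3+4 = 7
m=2,p=3: res = 7+5 = 12
m=2,p=4: res = 12+6 = 18
m=3,p=1: res = 18+4 = 22
m=3,p=2: res = 22+5 = 27
m=3,p=3: res = 27+6 = 33
m=3,p=4: res = 33+7 = 40
m=4,p=1: res = 40+5 = 45
m=4,p=2: res = 45+6 = 51
m=4,p=3: res = 51+7 = 58
m=4,p=4: res = 58+8 = 66
m=5,p=1: res = 66+6 = 72
m=5,p=2: res = 72+7 = 79
m=5,p=3: res = 79+8 = 87
m=5,p=4: res = 87+9 = 96

96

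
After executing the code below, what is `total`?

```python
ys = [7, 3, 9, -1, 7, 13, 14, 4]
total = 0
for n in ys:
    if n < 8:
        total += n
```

20

n=7: <8, total = 0+7 = 7
n=3: <8, total = 7+3 = 10
n=9: not <8
n=-1: <8, total = 10+(-1) = 9
n=7: <8, total = 9+7 = 16
n=13: not <8
n=14: not <8
n=4: <8, total = 16+4 = 20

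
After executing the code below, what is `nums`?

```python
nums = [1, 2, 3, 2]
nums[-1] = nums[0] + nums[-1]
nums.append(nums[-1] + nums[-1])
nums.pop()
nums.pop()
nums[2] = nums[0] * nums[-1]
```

nums[-1] = nums[0]+nums[-1] = 1+2 = 3 → [1, 2, 3, 3]
append nums[-1]+nums[-1] = 3+3 = 6 → [1, 2, 3, 3, 6]
pop() removes 6 → [1, 2, 3, 3]
pop() removes 3 → [1, 2, 3]
nums[2] = nums[0]*nums[-1] = 1*3 = 3 → [1, 2, 3]

[1, 2, 3]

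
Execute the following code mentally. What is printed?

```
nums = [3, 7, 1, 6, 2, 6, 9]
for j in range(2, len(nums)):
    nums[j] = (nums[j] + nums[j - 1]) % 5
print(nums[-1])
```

j=2: nums[2] = (1+7)%5 = 3 → [3, 7, 3, 6, 2, 6, 9]
j=3: nums[3] = (6+3)%5 = 4 → [3, 7, 3, 4, 2, 6, 9]
j=4: nums[4] = (2+4)%5 = 1 → [3, 7, 3, 4, 1, 6, 9]
j=5: nums[5] = (6+1)%5 = 2 → [3, 7, 3, 4, 1, 2, 9]
j=6: nums[6] = (9+2)%5 = 1 → [3, 7, 3, 4, 1, 2, 1]

1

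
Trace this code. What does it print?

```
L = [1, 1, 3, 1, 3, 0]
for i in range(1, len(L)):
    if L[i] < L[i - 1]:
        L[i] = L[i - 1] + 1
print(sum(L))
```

20

i=1: 1>=1, unchanged → [1, 1, 3, 1, 3, 0]
i=2: 3>=1, unchanged → [1, 1, 3, 1, 3, 0]
i=3: 1<3, L[3] = 3+1 = 4 → [1, 1, 3, 4, 3, 0]
i=4: 3<4, L[4] = 4+1 = 5 → [1, 1, 3, 4, 5, 0]
i=5: 0<5, L[5] = 5+1 = 6 → [1, 1, 3, 4, 5, 6]
sum = 20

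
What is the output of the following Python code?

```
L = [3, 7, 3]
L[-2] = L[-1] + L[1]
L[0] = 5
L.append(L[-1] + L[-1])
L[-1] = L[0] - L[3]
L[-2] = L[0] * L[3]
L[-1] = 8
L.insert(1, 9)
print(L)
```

L[-2] = L[-1]+L[1] = 3+7 = 10 → [3, 10, 3]
L[0] = 5 → [5, 10, 3]
append L[-1]+L[-1] = 3+3 = 6 → [5, 10, 3, 6]
L[-1] = L[0]-L[3] = 5-6 = -1 → [5, 10, 3, -1]
L[-2] = L[0]*L[3] = 5*(-1) = -5 → [5, 10, -5, -1]
L[-1] = 8 → [5, 10, -5, 8]
insert 9 at 1 → [5, 9, 10, -5, 8]

[5, 9, 10, -5, 8]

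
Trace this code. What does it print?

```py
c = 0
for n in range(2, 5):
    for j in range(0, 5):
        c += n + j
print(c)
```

n=2,j=0: c = 0+2 = 2
n=2,j=1: c = 2+3 = 5
n=2,j=2: c = 5+4 = 9
n=2,j=3: c = 9+5 = 14
n=2,j=4: c = 14+6 = 20
n=3,j=0: c = 20+3 = 23
n=3,j=1: c = 23+4 = 27
n=3,j=2: c = 27+5 = 32
n=3,j=3: c = 32+6 = 38
n=3,j=4: c = 38+7 = 45
n=4,j=0: c = 45+4 = 49
n=4,j=1: c = 49+5 = 54
n=4,j=2: c = 54+6 = 60
n=4,j=3: c = 60+7 = 67
n=4,j=4: c = 67+8 = 75

75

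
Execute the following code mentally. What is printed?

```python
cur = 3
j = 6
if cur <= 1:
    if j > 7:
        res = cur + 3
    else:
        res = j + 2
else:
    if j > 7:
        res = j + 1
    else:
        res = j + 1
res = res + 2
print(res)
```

cur=3, j=6
cur <= 1 is False; j > 7 is False
→ res = j + 1 = 7
res = 7+2 = 9

9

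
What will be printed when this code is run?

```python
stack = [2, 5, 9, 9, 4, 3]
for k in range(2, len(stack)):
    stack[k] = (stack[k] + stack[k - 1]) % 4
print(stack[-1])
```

2

k=2: stack[2] = (9+5)%4 = 2 → [2, 5, 2, 9, 4, 3]
k=3: stack[3] = (9+2)%4 = 3 → [2, 5, 2, 3, 4, 3]
k=4: stack[4] = (4+3)%4 = 3 → [2, 5, 2, 3, 3, 3]
k=5: stack[5] = (3+3)%4 = 2 → [2, 5, 2, 3, 3, 2]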